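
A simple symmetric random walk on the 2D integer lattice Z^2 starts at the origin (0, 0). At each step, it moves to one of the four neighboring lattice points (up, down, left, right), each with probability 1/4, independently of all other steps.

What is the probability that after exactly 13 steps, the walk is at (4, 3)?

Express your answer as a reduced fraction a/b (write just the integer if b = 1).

Let h be the number of horizontal steps (so 13-h are vertical). To end at (4,3) need (h+4)/2 right-steps and ((13-h)+3)/2 up-steps.
Sum over h with 4 ≤ h ≤ 10, h ≡ 0 (mod 2), 13-h ≡ 1 (mod 2):
h=4: C(13,4)·C(4,4)·C(9,6) = 715·1·84 = 60060
h=6: C(13,6)·C(6,5)·C(7,5) = 1716·6·21 = 216216
h=8: C(13,8)·C(8,6)·C(5,4) = 1287·28·5 = 180180
h=10: C(13,10)·C(10,7)·C(3,3) = 286·120·1 = 34320
Total favorable: 490776
Total paths: 4^13 = 67108864
P = 490776/67108864 = 61347/8388608

Answer: 61347/8388608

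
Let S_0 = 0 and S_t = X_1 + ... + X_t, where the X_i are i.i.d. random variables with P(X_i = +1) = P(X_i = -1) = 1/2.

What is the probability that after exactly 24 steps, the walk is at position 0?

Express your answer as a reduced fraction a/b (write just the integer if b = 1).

Answer: 676039/4194304

Derivation:
To return to 0 after 24 steps: need exactly 12 steps of +1 and 12 of -1.
Favorable paths: C(24,12) = 2704156
Total paths: 2^24 = 16777216
P = 2704156/16777216 = 676039/4194304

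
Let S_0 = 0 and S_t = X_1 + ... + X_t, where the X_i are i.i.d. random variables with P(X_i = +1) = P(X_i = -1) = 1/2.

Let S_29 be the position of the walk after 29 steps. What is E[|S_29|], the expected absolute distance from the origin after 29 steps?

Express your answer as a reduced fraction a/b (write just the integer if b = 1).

S_29 takes values m ≡ 1 (mod 2) with |m| ≤ 29; P(S_29=m) = C(29,(29+m)/2)/2^29.
Total paths: 2^29 = 536870912
Distribution: P(S=-29)=1/536870912, P(S=-27)=29/536870912, P(S=-25)=406/536870912, P(S=-23)=3654/536870912, P(S=-21)=23751/536870912, P(S=-19)=118755/536870912, P(S=-17)=475020/536870912, P(S=-15)=1560780/536870912, P(S=-13)=4292145/536870912, P(S=-11)=10015005/536870912, P(S=-9)=20030010/536870912, P(S=-7)=34597290/536870912, P(S=-5)=51895935/536870912, P(S=-3)=67863915/536870912, P(S=-1)=77558760/536870912, P(S=1)=77558760/536870912, P(S=3)=67863915/536870912, P(S=5)=51895935/536870912, P(S=7)=34597290/536870912, P(S=9)=20030010/536870912, P(S=11)=10015005/536870912, P(S=13)=4292145/536870912, P(S=15)=1560780/536870912, P(S=17)=475020/536870912, P(S=19)=118755/536870912, P(S=21)=23751/536870912, P(S=23)=3654/536870912, P(S=25)=406/536870912, P(S=27)=29/536870912, P(S=29)=1/536870912
E[|S_29|] = Σ_m |m|·P(S_29=m) = 2326762800/536870912 = 145422675/33554432

Answer: 145422675/33554432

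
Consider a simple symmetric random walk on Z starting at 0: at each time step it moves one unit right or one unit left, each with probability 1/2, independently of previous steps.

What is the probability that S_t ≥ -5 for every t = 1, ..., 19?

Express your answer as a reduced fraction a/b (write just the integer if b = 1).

Let f(t,s) = #length-t paths at position s with S_1..S_t all ≥ -5.
f(t,s) = f(t-1,s-1) + f(t-1,s+1) for s ≥ -5; f(t,s) = 0 for s < -5.
t=0: f(0,0)=1
t=1: f(1,-1)=1 f(1,1)=1
t=2: f(2,-2)=1 f(2,0)=2 f(2,2)=1
t=3: f(3,-3)=1 f(3,-1)=3 f(3,1)=3 f(3,3)=1
t=4: f(4,-4)=1 f(4,-2)=4 f(4,0)=6 f(4,2)=4 f(4,4)=1
t=5: f(5,-5)=1 f(5,-3)=5 f(5,-1)=10 f(5,1)=10 f(5,3)=5 f(5,5)=1
t=6: f(6,-4)=6 f(6,-2)=15 f(6,0)=20 f(6,2)=15 f(6,4)=6 f(6,6)=1
t=7: f(7,-5)=6 f(7,-3)=21 f(7,-1)=35 f(7,1)=35 f(7,3)=21 f(7,5)=7 f(7,7)=1
t=8: f(8,-4)=27 f(8,-2)=56 f(8,0)=70 f(8,2)=56 f(8,4)=28 f(8,6)=8 f(8,8)=1
t=9: f(9,-5)=27 f(9,-3)=83 f(9,-1)=126 f(9,1)=126 f(9,3)=84 f(9,5)=36 f(9,7)=9 f(9,9)=1
t=10: f(10,-4)=110 f(10,-2)=209 f(10,0)=252 f(10,2)=210 f(10,4)=120 f(10,6)=45 f(10,8)=10 f(10,10)=1
t=11: f(11,-5)=110 f(11,-3)=319 f(11,-1)=461 f(11,1)=462 f(11,3)=330 f(11,5)=165 f(11,7)=55 f(11,9)=11 f(11,11)=1
t=12: f(12,-4)=429 f(12,-2)=780 f(12,0)=923 f(12,2)=792 f(12,4)=495 f(12,6)=220 f(12,8)=66 f(12,10)=12 f(12,12)=1
t=13: f(13,-5)=429 f(13,-3)=1209 f(13,-1)=1703 f(13,1)=1715 f(13,3)=1287 f(13,5)=715 f(13,7)=286 f(13,9)=78 f(13,11)=13 f(13,13)=1
t=14: f(14,-4)=1638 f(14,-2)=2912 f(14,0)=3418 f(14,2)=3002 f(14,4)=2002 f(14,6)=1001 f(14,8)=364 f(14,10)=91 f(14,12)=14 f(14,14)=1
t=15: f(15,-5)=1638 f(15,-3)=4550 f(15,-1)=6330 f(15,1)=6420 f(15,3)=5004 f(15,5)=3003 f(15,7)=1365 f(15,9)=455 f(15,11)=105 f(15,13)=15 f(15,15)=1
t=16: f(16,-4)=6188 f(16,-2)=10880 f(16,0)=12750 f(16,2)=11424 f(16,4)=8007 f(16,6)=4368 f(16,8)=1820 f(16,10)=560 f(16,12)=120 f(16,14)=16 f(16,16)=1
t=17: f(17,-5)=6188 f(17,-3)=17068 f(17,-1)=23630 f(17,1)=24174 f(17,3)=19431 f(17,5)=12375 f(17,7)=6188 f(17,9)=2380 f(17,11)=680 f(17,13)=136 f(17,15)=17 f(17,17)=1
t=18: f(18,-4)=23256 f(18,-2)=40698 f(18,0)=47804 f(18,2)=43605 f(18,4)=31806 f(18,6)=18563 f(18,8)=8568 f(18,10)=3060 f(18,12)=816 f(18,14)=153 f(18,16)=18 f(18,18)=1
t=19: f(19,-5)=23256 f(19,-3)=63954 f(19,-1)=88502 f(19,1)=91409 f(19,3)=75411 f(19,5)=50369 f(19,7)=27131 f(19,9)=11628 f(19,11)=3876 f(19,13)=969 f(19,15)=171 f(19,17)=19 f(19,19)=1
Σ_s f(19,s) = 436696
P = 436696/524288 = 54587/65536

Answer: 54587/65536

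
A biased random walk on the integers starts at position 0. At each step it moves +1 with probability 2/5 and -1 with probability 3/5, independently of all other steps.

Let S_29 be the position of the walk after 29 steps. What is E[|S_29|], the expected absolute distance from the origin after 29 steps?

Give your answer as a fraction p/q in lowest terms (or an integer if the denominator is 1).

S_29 takes values m ≡ 1 (mod 2) with |m| ≤ 29; P(S_29=m) = C(29,(29+m)/2) · (2/5)^((29+m)/2) · (3/5)^((29-m)/2).
Distribution: P(S=-29)=68630377364883/186264514923095703125, P(S=-27)=1326853962387738/186264514923095703125, P(S=-25)=12383970315618888/186264514923095703125, P(S=-23)=74303821893713328/186264514923095703125, P(S=-21)=321983228206091088/186264514923095703125, P(S=-19)=214655485470727392/37252902984619140625, P(S=-17)=572414627921939712/37252902984619140625, P(S=-15)=1253860613543296512/37252902984619140625, P(S=-13)=2298744458162710272/37252902984619140625, P(S=-11)=3575824712697549312/37252902984619140625, P(S=-9)=4767766283596732416/37252902984619140625, P(S=-7)=5490155114444722176/37252902984619140625, P(S=-5)=5490155114444722176/37252902984619140625, P(S=-3)=4786289074131296256/37252902984619140625, P(S=-1)=3646696437433368576/37252902984619140625, P(S=1)=2431130958288912384/37252902984619140625, P(S=3)=1418159725668532224/37252902984619140625, P(S=5)=722983389556506624/37252902984619140625, P(S=7)=321325950914002944/37252902984619140625, P(S=9)=124020542458036224/37252902984619140625, P(S=11)=41340180819345408/37252902984619140625, P(S=13)=11811480234098688/37252902984619140625, P(S=15)=2863389147660288/37252902984619140625, P(S=17)=580977508220928/37252902984619140625, P(S=19)=96829584703488/37252902984619140625, P(S=21)=64553056468992/186264514923095703125, P(S=23)=6620826304512/186264514923095703125, P(S=25)=490431578112/186264514923095703125, P(S=27)=23353884672/186264514923095703125, P(S=29)=536870912/186264514923095703125
E[|S_29|] = Σ_m |m|·P(S_29=m) = 9789013990882711601/1490116119384765625

Answer: 9789013990882711601/1490116119384765625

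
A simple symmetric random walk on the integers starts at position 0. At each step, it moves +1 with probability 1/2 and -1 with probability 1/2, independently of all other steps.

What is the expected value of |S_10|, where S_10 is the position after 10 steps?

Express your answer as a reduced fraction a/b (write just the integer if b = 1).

Answer: 315/128

Derivation:
S_10 takes values m ≡ 0 (mod 2) with |m| ≤ 10; P(S_10=m) = C(10,(10+m)/2)/2^10.
Total paths: 2^10 = 1024
Distribution: P(S=-10)=1/1024, P(S=-8)=10/1024, P(S=-6)=45/1024, P(S=-4)=120/1024, P(S=-2)=210/1024, P(S=0)=252/1024, P(S=2)=210/1024, P(S=4)=120/1024, P(S=6)=45/1024, P(S=8)=10/1024, P(S=10)=1/1024
E[|S_10|] = Σ_m |m|·P(S_10=m) = 2520/1024 = 315/128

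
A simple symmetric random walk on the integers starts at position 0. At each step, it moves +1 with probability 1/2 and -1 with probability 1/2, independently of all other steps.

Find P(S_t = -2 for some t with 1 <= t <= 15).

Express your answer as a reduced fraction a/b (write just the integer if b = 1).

Answer: 9949/16384

Derivation:
Count via complement. Let g(t,s) = #length-t paths at position s with S_1..S_t all ≠ -2.
g(t,s) = g(t-1,s-1) + g(t-1,s+1) for s ≠ -2; g(t,-2) = 0.
t=0: g(0,0)=1
t=1: g(1,-1)=1 g(1,1)=1
t=2: g(2,0)=2 g(2,2)=1
t=3: g(3,-1)=2 g(3,1)=3 g(3,3)=1
t=4: g(4,0)=5 g(4,2)=4 g(4,4)=1
t=5: g(5,-1)=5 g(5,1)=9 g(5,3)=5 g(5,5)=1
t=6: g(6,0)=14 g(6,2)=14 g(6,4)=6 g(6,6)=1
t=7: g(7,-1)=14 g(7,1)=28 g(7,3)=20 g(7,5)=7 g(7,7)=1
t=8: g(8,0)=42 g(8,2)=48 g(8,4)=27 g(8,6)=8 g(8,8)=1
t=9: g(9,-1)=42 g(9,1)=90 g(9,3)=75 g(9,5)=35 g(9,7)=9 g(9,9)=1
t=10: g(10,0)=132 g(10,2)=165 g(10,4)=110 g(10,6)=44 g(10,8)=10 g(10,10)=1
t=11: g(11,-1)=132 g(11,1)=297 g(11,3)=275 g(11,5)=154 g(11,7)=54 g(11,9)=11 g(11,11)=1
t=12: g(12,0)=429 g(12,2)=572 g(12,4)=429 g(12,6)=208 g(12,8)=65 g(12,10)=12 g(12,12)=1
t=13: g(13,-1)=429 g(13,1)=1001 g(13,3)=1001 g(13,5)=637 g(13,7)=273 g(13,9)=77 g(13,11)=13 g(13,13)=1
t=14: g(14,0)=1430 g(14,2)=2002 g(14,4)=1638 g(14,6)=910 g(14,8)=350 g(14,10)=90 g(14,12)=14 g(14,14)=1
t=15: g(15,-1)=1430 g(15,1)=3432 g(15,3)=3640 g(15,5)=2548 g(15,7)=1260 g(15,9)=440 g(15,11)=104 g(15,13)=15 g(15,15)=1
Paths never hitting -2: Σ_s g(15,s) = 12870
Paths hitting -2: 2^15 - 12870 = 19898
P = 19898/32768 = 9949/16384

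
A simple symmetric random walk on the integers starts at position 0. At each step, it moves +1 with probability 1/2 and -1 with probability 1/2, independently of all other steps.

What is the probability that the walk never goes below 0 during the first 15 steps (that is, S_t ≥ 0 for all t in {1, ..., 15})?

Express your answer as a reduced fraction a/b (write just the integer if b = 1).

Let f(t,s) = #length-t paths at position s with S_1..S_t all ≥ 0.
f(t,s) = f(t-1,s-1) + f(t-1,s+1) for s ≥ 0; f(t,s) = 0 for s < 0.
t=0: f(0,0)=1
t=1: f(1,1)=1
t=2: f(2,0)=1 f(2,2)=1
t=3: f(3,1)=2 f(3,3)=1
t=4: f(4,0)=2 f(4,2)=3 f(4,4)=1
t=5: f(5,1)=5 f(5,3)=4 f(5,5)=1
t=6: f(6,0)=5 f(6,2)=9 f(6,4)=5 f(6,6)=1
t=7: f(7,1)=14 f(7,3)=14 f(7,5)=6 f(7,7)=1
t=8: f(8,0)=14 f(8,2)=28 f(8,4)=20 f(8,6)=7 f(8,8)=1
t=9: f(9,1)=42 f(9,3)=48 f(9,5)=27 f(9,7)=8 f(9,9)=1
t=10: f(10,0)=42 f(10,2)=90 f(10,4)=75 f(10,6)=35 f(10,8)=9 f(10,10)=1
t=11: f(11,1)=132 f(11,3)=165 f(11,5)=110 f(11,7)=44 f(11,9)=10 f(11,11)=1
t=12: f(12,0)=132 f(12,2)=297 f(12,4)=275 f(12,6)=154 f(12,8)=54 f(12,10)=11 f(12,12)=1
t=13: f(13,1)=429 f(13,3)=572 f(13,5)=429 f(13,7)=208 f(13,9)=65 f(13,11)=12 f(13,13)=1
t=14: f(14,0)=429 f(14,2)=1001 f(14,4)=1001 f(14,6)=637 f(14,8)=273 f(14,10)=77 f(14,12)=13 f(14,14)=1
t=15: f(15,1)=1430 f(15,3)=2002 f(15,5)=1638 f(15,7)=910 f(15,9)=350 f(15,11)=90 f(15,13)=14 f(15,15)=1
Σ_s f(15,s) = 6435
P = 6435/32768 = 6435/32768

Answer: 6435/32768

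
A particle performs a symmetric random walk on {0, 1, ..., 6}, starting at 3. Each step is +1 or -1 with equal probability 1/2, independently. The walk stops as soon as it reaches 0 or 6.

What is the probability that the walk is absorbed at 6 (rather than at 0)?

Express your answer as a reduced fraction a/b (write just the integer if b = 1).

Symmetric walk (p = 1/2): the harmonic-function argument gives P(hit 6 before 0 | start at 3) = a/N.
P = 3/6 = 1/2

Answer: 1/2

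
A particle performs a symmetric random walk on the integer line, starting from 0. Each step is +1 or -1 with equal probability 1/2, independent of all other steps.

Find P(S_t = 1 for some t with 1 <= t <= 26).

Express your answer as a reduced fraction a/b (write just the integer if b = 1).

Count via complement. Let g(t,s) = #length-t paths at position s with S_1..S_t all ≠ 1.
g(t,s) = g(t-1,s-1) + g(t-1,s+1) for s ≠ 1; g(t,1) = 0.
t=0: g(0,0)=1
t=1: g(1,-1)=1
t=2: g(2,-2)=1 g(2,0)=1
t=3: g(3,-3)=1 g(3,-1)=2
t=4: g(4,-4)=1 g(4,-2)=3 g(4,0)=2
t=5: g(5,-5)=1 g(5,-3)=4 g(5,-1)=5
t=6: g(6,-6)=1 g(6,-4)=5 g(6,-2)=9 g(6,0)=5
t=7: g(7,-7)=1 g(7,-5)=6 g(7,-3)=14 g(7,-1)=14
t=8: g(8,-8)=1 g(8,-6)=7 g(8,-4)=20 g(8,-2)=28 g(8,0)=14
t=9: g(9,-9)=1 g(9,-7)=8 g(9,-5)=27 g(9,-3)=48 g(9,-1)=42
t=10: g(10,-10)=1 g(10,-8)=9 g(10,-6)=35 g(10,-4)=75 g(10,-2)=90 g(10,0)=42
t=11: g(11,-11)=1 g(11,-9)=10 g(11,-7)=44 g(11,-5)=110 g(11,-3)=165 g(11,-1)=132
t=12: g(12,-12)=1 g(12,-10)=11 g(12,-8)=54 g(12,-6)=154 g(12,-4)=275 g(12,-2)=297 g(12,0)=132
t=13: g(13,-13)=1 g(13,-11)=12 g(13,-9)=65 g(13,-7)=208 g(13,-5)=429 g(13,-3)=572 g(13,-1)=429
t=14: g(14,-14)=1 g(14,-12)=13 g(14,-10)=77 g(14,-8)=273 g(14,-6)=637 g(14,-4)=1001 g(14,-2)=1001 g(14,0)=429
t=15: g(15,-15)=1 g(15,-13)=14 g(15,-11)=90 g(15,-9)=350 g(15,-7)=910 g(15,-5)=1638 g(15,-3)=2002 g(15,-1)=1430
t=16: g(16,-16)=1 g(16,-14)=15 g(16,-12)=104 g(16,-10)=440 g(16,-8)=1260 g(16,-6)=2548 g(16,-4)=3640 g(16,-2)=3432 g(16,0)=1430
t=17: g(17,-17)=1 g(17,-15)=16 g(17,-13)=119 g(17,-11)=544 g(17,-9)=1700 g(17,-7)=3808 g(17,-5)=6188 g(17,-3)=7072 g(17,-1)=4862
t=18: g(18,-18)=1 g(18,-16)=17 g(18,-14)=135 g(18,-12)=663 g(18,-10)=2244 g(18,-8)=5508 g(18,-6)=9996 g(18,-4)=13260 g(18,-2)=11934 g(18,0)=4862
t=19: g(19,-19)=1 g(19,-17)=18 g(19,-15)=152 g(19,-13)=798 g(19,-11)=2907 g(19,-9)=7752 g(19,-7)=15504 g(19,-5)=23256 g(19,-3)=25194 g(19,-1)=16796
t=20: g(20,-20)=1 g(20,-18)=19 g(20,-16)=170 g(20,-14)=950 g(20,-12)=3705 g(20,-10)=10659 g(20,-8)=23256 g(20,-6)=38760 g(20,-4)=48450 g(20,-2)=41990 g(20,0)=16796
t=21: g(21,-21)=1 g(21,-19)=20 g(21,-17)=189 g(21,-15)=1120 g(21,-13)=4655 g(21,-11)=14364 g(21,-9)=33915 g(21,-7)=62016 g(21,-5)=87210 g(21,-3)=90440 g(21,-1)=58786
t=22: g(22,-22)=1 g(22,-20)=21 g(22,-18)=209 g(22,-16)=1309 g(22,-14)=5775 g(22,-12)=19019 g(22,-10)=48279 g(22,-8)=95931 g(22,-6)=149226 g(22,-4)=177650 g(22,-2)=149226 g(22,0)=58786
t=23: g(23,-23)=1 g(23,-21)=22 g(23,-19)=230 g(23,-17)=1518 g(23,-15)=7084 g(23,-13)=24794 g(23,-11)=67298 g(23,-9)=144210 g(23,-7)=245157 g(23,-5)=326876 g(23,-3)=326876 g(23,-1)=208012
t=24: g(24,-24)=1 g(24,-22)=23 g(24,-20)=252 g(24,-18)=1748 g(24,-16)=8602 g(24,-14)=31878 g(24,-12)=92092 g(24,-10)=211508 g(24,-8)=389367 g(24,-6)=572033 g(24,-4)=653752 g(24,-2)=534888 g(24,0)=208012
t=25: g(25,-25)=1 g(25,-23)=24 g(25,-21)=275 g(25,-19)=2000 g(25,-17)=10350 g(25,-15)=40480 g(25,-13)=123970 g(25,-11)=303600 g(25,-9)=600875 g(25,-7)=961400 g(25,-5)=1225785 g(25,-3)=1188640 g(25,-1)=742900
t=26: g(26,-26)=1 g(26,-24)=25 g(26,-22)=299 g(26,-20)=2275 g(26,-18)=12350 g(26,-16)=50830 g(26,-14)=164450 g(26,-12)=427570 g(26,-10)=904475 g(26,-8)=1562275 g(26,-6)=2187185 g(26,-4)=2414425 g(26,-2)=1931540 g(26,0)=742900
Paths never hitting 1: Σ_s g(26,s) = 10400600
Paths hitting 1: 2^26 - 10400600 = 56708264
P = 56708264/67108864 = 7088533/8388608

Answer: 7088533/8388608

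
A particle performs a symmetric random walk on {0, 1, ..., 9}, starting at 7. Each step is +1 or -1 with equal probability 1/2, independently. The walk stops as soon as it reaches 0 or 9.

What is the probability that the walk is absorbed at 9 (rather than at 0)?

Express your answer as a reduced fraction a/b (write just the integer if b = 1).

Symmetric walk (p = 1/2): the harmonic-function argument gives P(hit 9 before 0 | start at 7) = a/N.
P = 7/9 = 7/9

Answer: 7/9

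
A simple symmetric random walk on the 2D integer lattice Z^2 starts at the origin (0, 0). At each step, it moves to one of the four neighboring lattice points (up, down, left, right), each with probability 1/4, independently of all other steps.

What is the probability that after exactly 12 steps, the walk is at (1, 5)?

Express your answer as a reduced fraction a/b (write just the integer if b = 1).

Let h be the number of horizontal steps (so 12-h are vertical). To end at (1,5) need (h+1)/2 right-steps and ((12-h)+5)/2 up-steps.
Sum over h with 1 ≤ h ≤ 7, h ≡ 1 (mod 2), 12-h ≡ 1 (mod 2):
h=1: C(12,1)·C(1,1)·C(11,8) = 12·1·165 = 1980
h=3: C(12,3)·C(3,2)·C(9,7) = 220·3·36 = 23760
h=5: C(12,5)·C(5,3)·C(7,6) = 792·10·7 = 55440
h=7: C(12,7)·C(7,4)·C(5,5) = 792·35·1 = 27720
Total favorable: 108900
Total paths: 4^12 = 16777216
P = 108900/16777216 = 27225/4194304

Answer: 27225/4194304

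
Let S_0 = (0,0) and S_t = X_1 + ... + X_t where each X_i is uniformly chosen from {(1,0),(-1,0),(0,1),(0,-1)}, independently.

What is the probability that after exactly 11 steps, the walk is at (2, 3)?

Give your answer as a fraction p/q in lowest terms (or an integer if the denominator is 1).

Let h be the number of horizontal steps (so 11-h are vertical). To end at (2,3) need (h+2)/2 right-steps and ((11-h)+3)/2 up-steps.
Sum over h with 2 ≤ h ≤ 8, h ≡ 0 (mod 2), 11-h ≡ 1 (mod 2):
h=2: C(11,2)·C(2,2)·C(9,6) = 55·1·84 = 4620
h=4: C(11,4)·C(4,3)·C(7,5) = 330·4·21 = 27720
h=6: C(11,6)·C(6,4)·C(5,4) = 462·15·5 = 34650
h=8: C(11,8)·C(8,5)·C(3,3) = 165·56·1 = 9240
Total favorable: 76230
Total paths: 4^11 = 4194304
P = 76230/4194304 = 38115/2097152

Answer: 38115/2097152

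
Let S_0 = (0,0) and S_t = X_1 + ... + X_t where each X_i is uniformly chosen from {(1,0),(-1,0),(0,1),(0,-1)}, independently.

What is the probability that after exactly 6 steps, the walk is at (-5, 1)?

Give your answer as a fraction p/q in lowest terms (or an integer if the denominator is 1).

Let h be the number of horizontal steps (so 6-h are vertical). To end at (-5,1) need (h-5)/2 right-steps and ((6-h)+1)/2 up-steps.
Sum over h with 5 ≤ h ≤ 5, h ≡ 1 (mod 2), 6-h ≡ 1 (mod 2):
h=5: C(6,5)·C(5,0)·C(1,1) = 6·1·1 = 6
Total favorable: 6
Total paths: 4^6 = 4096
P = 6/4096 = 3/2048

Answer: 3/2048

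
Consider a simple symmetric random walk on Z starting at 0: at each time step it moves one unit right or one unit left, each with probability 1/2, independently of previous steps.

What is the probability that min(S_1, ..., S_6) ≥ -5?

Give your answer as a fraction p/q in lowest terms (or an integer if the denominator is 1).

Let f(t,s) = #length-t paths at position s with S_1..S_t all ≥ -5.
f(t,s) = f(t-1,s-1) + f(t-1,s+1) for s ≥ -5; f(t,s) = 0 for s < -5.
t=0: f(0,0)=1
t=1: f(1,-1)=1 f(1,1)=1
t=2: f(2,-2)=1 f(2,0)=2 f(2,2)=1
t=3: f(3,-3)=1 f(3,-1)=3 f(3,1)=3 f(3,3)=1
t=4: f(4,-4)=1 f(4,-2)=4 f(4,0)=6 f(4,2)=4 f(4,4)=1
t=5: f(5,-5)=1 f(5,-3)=5 f(5,-1)=10 f(5,1)=10 f(5,3)=5 f(5,5)=1
t=6: f(6,-4)=6 f(6,-2)=15 f(6,0)=20 f(6,2)=15 f(6,4)=6 f(6,6)=1
Σ_s f(6,s) = 63
P = 63/64 = 63/64

Answer: 63/64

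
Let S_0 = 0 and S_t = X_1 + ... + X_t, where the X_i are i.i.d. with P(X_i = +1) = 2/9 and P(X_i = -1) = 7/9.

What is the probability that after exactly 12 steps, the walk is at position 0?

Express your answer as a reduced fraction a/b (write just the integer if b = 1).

To be at 0 after 12 steps: need exactly 6 steps of +1 and 6 of -1.
Number of such sequences: C(12,6) = 924
Each has probability (2/9)^6 · (7/9)^6 = 7529536/282429536481
P = 924 · 7529536/282429536481 = 2319097088/94143178827

Answer: 2319097088/94143178827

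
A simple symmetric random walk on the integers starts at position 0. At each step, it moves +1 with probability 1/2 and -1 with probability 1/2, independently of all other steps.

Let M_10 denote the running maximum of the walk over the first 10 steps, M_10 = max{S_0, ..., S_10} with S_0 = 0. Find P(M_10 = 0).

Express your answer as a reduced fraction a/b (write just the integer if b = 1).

Let M_10 = max(S_0,...,S_10). Use the reflection principle: for j ≥ 1, #{paths with M_10 ≥ j} = #{S_10 ≥ j} + #{S_10 ≥ j+1}.
P(M_10 ≥ 0) = 1 since S_0 = 0, so #{M_10 ≥ 0} = 1024.
#{M_10 ≥ 1} = #{S_10 ≥ 1} + #{S_10 ≥ 2} = 386 + 386 = 772.
#{M_10 = 0} = 1024 - 772 = 252.
P(M_10 = 0) = 252/1024 = 63/256

Answer: 63/256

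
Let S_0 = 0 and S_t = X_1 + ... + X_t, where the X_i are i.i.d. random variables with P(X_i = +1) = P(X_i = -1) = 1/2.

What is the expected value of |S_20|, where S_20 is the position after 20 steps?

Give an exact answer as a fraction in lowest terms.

Answer: 230945/65536

Derivation:
S_20 takes values m ≡ 0 (mod 2) with |m| ≤ 20; P(S_20=m) = C(20,(20+m)/2)/2^20.
Total paths: 2^20 = 1048576
Distribution: P(S=-20)=1/1048576, P(S=-18)=20/1048576, P(S=-16)=190/1048576, P(S=-14)=1140/1048576, P(S=-12)=4845/1048576, P(S=-10)=15504/1048576, P(S=-8)=38760/1048576, P(S=-6)=77520/1048576, P(S=-4)=125970/1048576, P(S=-2)=167960/1048576, P(S=0)=184756/1048576, P(S=2)=167960/1048576, P(S=4)=125970/1048576, P(S=6)=77520/1048576, P(S=8)=38760/1048576, P(S=10)=15504/1048576, P(S=12)=4845/1048576, P(S=14)=1140/1048576, P(S=16)=190/1048576, P(S=18)=20/1048576, P(S=20)=1/1048576
E[|S_20|] = Σ_m |m|·P(S_20=m) = 3695120/1048576 = 230945/65536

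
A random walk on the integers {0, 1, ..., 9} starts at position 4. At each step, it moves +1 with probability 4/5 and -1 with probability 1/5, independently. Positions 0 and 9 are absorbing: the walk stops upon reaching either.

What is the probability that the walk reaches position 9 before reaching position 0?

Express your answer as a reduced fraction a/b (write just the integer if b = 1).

Biased walk: p = 4/5, q = 1/5, r = q/p = 1/4
Gambler's ruin: P(hit 9 before 0 | start at 4) = (1 - r^a)/(1 - r^N)
r^4 = 1/256; r^9 = 1/262144
P = (1 - 1/256) / (1 - 1/262144) = 255/256 / 262143/262144 = 87040/87381

Answer: 87040/87381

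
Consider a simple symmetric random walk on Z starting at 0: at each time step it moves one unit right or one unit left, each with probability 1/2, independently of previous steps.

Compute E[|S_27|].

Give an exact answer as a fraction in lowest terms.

Answer: 35102025/8388608

Derivation:
S_27 takes values m ≡ 1 (mod 2) with |m| ≤ 27; P(S_27=m) = C(27,(27+m)/2)/2^27.
Total paths: 2^27 = 134217728
Distribution: P(S=-27)=1/134217728, P(S=-25)=27/134217728, P(S=-23)=351/134217728, P(S=-21)=2925/134217728, P(S=-19)=17550/134217728, P(S=-17)=80730/134217728, P(S=-15)=296010/134217728, P(S=-13)=888030/134217728, P(S=-11)=2220075/134217728, P(S=-9)=4686825/134217728, P(S=-7)=8436285/134217728, P(S=-5)=13037895/134217728, P(S=-3)=17383860/134217728, P(S=-1)=20058300/134217728, P(S=1)=20058300/134217728, P(S=3)=17383860/134217728, P(S=5)=13037895/134217728, P(S=7)=8436285/134217728, P(S=9)=4686825/134217728, P(S=11)=2220075/134217728, P(S=13)=888030/134217728, P(S=15)=296010/134217728, P(S=17)=80730/134217728, P(S=19)=17550/134217728, P(S=21)=2925/134217728, P(S=23)=351/134217728, P(S=25)=27/134217728, P(S=27)=1/134217728
E[|S_27|] = Σ_m |m|·P(S_27=m) = 561632400/134217728 = 35102025/8388608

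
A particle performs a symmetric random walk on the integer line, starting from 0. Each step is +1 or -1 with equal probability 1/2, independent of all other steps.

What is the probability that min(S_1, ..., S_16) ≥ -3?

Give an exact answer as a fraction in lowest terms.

Answer: 21879/32768

Derivation:
Let f(t,s) = #length-t paths at position s with S_1..S_t all ≥ -3.
f(t,s) = f(t-1,s-1) + f(t-1,s+1) for s ≥ -3; f(t,s) = 0 for s < -3.
t=0: f(0,0)=1
t=1: f(1,-1)=1 f(1,1)=1
t=2: f(2,-2)=1 f(2,0)=2 f(2,2)=1
t=3: f(3,-3)=1 f(3,-1)=3 f(3,1)=3 f(3,3)=1
t=4: f(4,-2)=4 f(4,0)=6 f(4,2)=4 f(4,4)=1
t=5: f(5,-3)=4 f(5,-1)=10 f(5,1)=10 f(5,3)=5 f(5,5)=1
t=6: f(6,-2)=14 f(6,0)=20 f(6,2)=15 f(6,4)=6 f(6,6)=1
t=7: f(7,-3)=14 f(7,-1)=34 f(7,1)=35 f(7,3)=21 f(7,5)=7 f(7,7)=1
t=8: f(8,-2)=48 f(8,0)=69 f(8,2)=56 f(8,4)=28 f(8,6)=8 f(8,8)=1
t=9: f(9,-3)=48 f(9,-1)=117 f(9,1)=125 f(9,3)=84 f(9,5)=36 f(9,7)=9 f(9,9)=1
t=10: f(10,-2)=165 f(10,0)=242 f(10,2)=209 f(10,4)=120 f(10,6)=45 f(10,8)=10 f(10,10)=1
t=11: f(11,-3)=165 f(11,-1)=407 f(11,1)=451 f(11,3)=329 f(11,5)=165 f(11,7)=55 f(11,9)=11 f(11,11)=1
t=12: f(12,-2)=572 f(12,0)=858 f(12,2)=780 f(12,4)=494 f(12,6)=220 f(12,8)=66 f(12,10)=12 f(12,12)=1
t=13: f(13,-3)=572 f(13,-1)=1430 f(13,1)=1638 f(13,3)=1274 f(13,5)=714 f(13,7)=286 f(13,9)=78 f(13,11)=13 f(13,13)=1
t=14: f(14,-2)=2002 f(14,0)=3068 f(14,2)=2912 f(14,4)=1988 f(14,6)=1000 f(14,8)=364 f(14,10)=91 f(14,12)=14 f(14,14)=1
t=15: f(15,-3)=2002 f(15,-1)=5070 f(15,1)=5980 f(15,3)=4900 f(15,5)=2988 f(15,7)=1364 f(15,9)=455 f(15,11)=105 f(15,13)=15 f(15,15)=1
t=16: f(16,-2)=7072 f(16,0)=11050 f(16,2)=10880 f(16,4)=7888 f(16,6)=4352 f(16,8)=1819 f(16,10)=560 f(16,12)=120 f(16,14)=16 f(16,16)=1
Σ_s f(16,s) = 43758
P = 43758/65536 = 21879/32768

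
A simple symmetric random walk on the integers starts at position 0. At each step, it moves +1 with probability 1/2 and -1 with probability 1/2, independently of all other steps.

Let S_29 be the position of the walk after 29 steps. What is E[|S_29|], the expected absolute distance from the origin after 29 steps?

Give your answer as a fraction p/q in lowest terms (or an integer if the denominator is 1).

S_29 takes values m ≡ 1 (mod 2) with |m| ≤ 29; P(S_29=m) = C(29,(29+m)/2)/2^29.
Total paths: 2^29 = 536870912
Distribution: P(S=-29)=1/536870912, P(S=-27)=29/536870912, P(S=-25)=406/536870912, P(S=-23)=3654/536870912, P(S=-21)=23751/536870912, P(S=-19)=118755/536870912, P(S=-17)=475020/536870912, P(S=-15)=1560780/536870912, P(S=-13)=4292145/536870912, P(S=-11)=10015005/536870912, P(S=-9)=20030010/536870912, P(S=-7)=34597290/536870912, P(S=-5)=51895935/536870912, P(S=-3)=67863915/536870912, P(S=-1)=77558760/536870912, P(S=1)=77558760/536870912, P(S=3)=67863915/536870912, P(S=5)=51895935/536870912, P(S=7)=34597290/536870912, P(S=9)=20030010/536870912, P(S=11)=10015005/536870912, P(S=13)=4292145/536870912, P(S=15)=1560780/536870912, P(S=17)=475020/536870912, P(S=19)=118755/536870912, P(S=21)=23751/536870912, P(S=23)=3654/536870912, P(S=25)=406/536870912, P(S=27)=29/536870912, P(S=29)=1/536870912
E[|S_29|] = Σ_m |m|·P(S_29=m) = 2326762800/536870912 = 145422675/33554432

Answer: 145422675/33554432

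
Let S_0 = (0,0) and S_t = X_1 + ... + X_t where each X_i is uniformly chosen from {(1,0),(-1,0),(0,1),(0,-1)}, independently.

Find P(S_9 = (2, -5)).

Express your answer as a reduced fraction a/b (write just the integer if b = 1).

Answer: 189/65536

Derivation:
Let h be the number of horizontal steps (so 9-h are vertical). To end at (2,-5) need (h+2)/2 right-steps and ((9-h)-5)/2 up-steps.
Sum over h with 2 ≤ h ≤ 4, h ≡ 0 (mod 2), 9-h ≡ 1 (mod 2):
h=2: C(9,2)·C(2,2)·C(7,1) = 36·1·7 = 252
h=4: C(9,4)·C(4,3)·C(5,0) = 126·4·1 = 504
Total favorable: 756
Total paths: 4^9 = 262144
P = 756/262144 = 189/65536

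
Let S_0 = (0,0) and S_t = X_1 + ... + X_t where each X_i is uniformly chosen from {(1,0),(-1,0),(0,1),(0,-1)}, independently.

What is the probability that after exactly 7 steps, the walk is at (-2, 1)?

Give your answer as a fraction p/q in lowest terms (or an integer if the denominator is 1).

Let h be the number of horizontal steps (so 7-h are vertical). To end at (-2,1) need (h-2)/2 right-steps and ((7-h)+1)/2 up-steps.
Sum over h with 2 ≤ h ≤ 6, h ≡ 0 (mod 2), 7-h ≡ 1 (mod 2):
h=2: C(7,2)·C(2,0)·C(5,3) = 21·1·10 = 210
h=4: C(7,4)·C(4,1)·C(3,2) = 35·4·3 = 420
h=6: C(7,6)·C(6,2)·C(1,1) = 7·15·1 = 105
Total favorable: 735
Total paths: 4^7 = 16384
P = 735/16384 = 735/16384

Answer: 735/16384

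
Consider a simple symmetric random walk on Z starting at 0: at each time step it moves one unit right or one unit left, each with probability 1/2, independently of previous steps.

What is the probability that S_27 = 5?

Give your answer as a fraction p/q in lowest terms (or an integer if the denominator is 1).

Answer: 13037895/134217728

Derivation:
To reach position 5 after 27 steps: need 16 steps of +1 and 11 of -1.
Favorable paths: C(27,16) = 13037895
Total paths: 2^27 = 134217728
P = 13037895/134217728 = 13037895/134217728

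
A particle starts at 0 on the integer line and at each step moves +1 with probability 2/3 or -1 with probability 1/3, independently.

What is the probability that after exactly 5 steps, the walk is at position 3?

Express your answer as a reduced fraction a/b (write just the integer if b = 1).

To reach position 3 after 5 steps: need 4 steps of +1 and 1 step of -1.
Number of such sequences: C(5,4) = 5
Each has probability (2/3)^4 · (1/3)^1 = 16/243
P = 5 · 16/243 = 80/243

Answer: 80/243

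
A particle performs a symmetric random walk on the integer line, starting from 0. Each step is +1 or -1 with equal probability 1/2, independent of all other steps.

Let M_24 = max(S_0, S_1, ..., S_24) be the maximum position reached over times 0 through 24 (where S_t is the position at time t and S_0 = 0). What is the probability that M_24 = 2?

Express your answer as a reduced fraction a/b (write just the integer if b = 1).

Answer: 156009/1048576

Derivation:
Let M_24 = max(S_0,...,S_24). Use the reflection principle: for j ≥ 1, #{paths with M_24 ≥ j} = #{S_24 ≥ j} + #{S_24 ≥ j+1}.
By reflection, #{M_24 ≥ 2} = #{S_24 ≥ 2} + #{S_24 ≥ 3} = 7036530 + 4540386 = 11576916.
#{M_24 ≥ 3} = #{S_24 ≥ 3} + #{S_24 ≥ 4} = 4540386 + 4540386 = 9080772.
#{M_24 = 2} = 11576916 - 9080772 = 2496144.
P(M_24 = 2) = 2496144/16777216 = 156009/1048576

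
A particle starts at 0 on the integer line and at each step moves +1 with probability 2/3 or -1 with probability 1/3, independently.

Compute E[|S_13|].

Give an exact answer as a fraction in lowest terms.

Answer: 836459/177147

Derivation:
S_13 takes values m ≡ 1 (mod 2) with |m| ≤ 13; P(S_13=m) = C(13,(13+m)/2) · (2/3)^((13+m)/2) · (1/3)^((13-m)/2).
Distribution: P(S=-13)=1/1594323, P(S=-11)=26/1594323, P(S=-9)=104/531441, P(S=-7)=2288/1594323, P(S=-5)=11440/1594323, P(S=-3)=4576/177147, P(S=-1)=36608/531441, P(S=1)=73216/531441, P(S=3)=36608/177147, P(S=5)=366080/1594323, P(S=7)=292864/1594323, P(S=9)=53248/531441, P(S=11)=53248/1594323, P(S=13)=8192/1594323
E[|S_13|] = Σ_m |m|·P(S_13=m) = 836459/177147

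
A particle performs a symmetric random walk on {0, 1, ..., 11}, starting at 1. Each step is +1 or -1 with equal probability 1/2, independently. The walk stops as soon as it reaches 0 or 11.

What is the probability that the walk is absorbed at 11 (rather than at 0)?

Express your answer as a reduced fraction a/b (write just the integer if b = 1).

Answer: 1/11

Derivation:
Symmetric walk (p = 1/2): the harmonic-function argument gives P(hit 11 before 0 | start at 1) = a/N.
P = 1/11 = 1/11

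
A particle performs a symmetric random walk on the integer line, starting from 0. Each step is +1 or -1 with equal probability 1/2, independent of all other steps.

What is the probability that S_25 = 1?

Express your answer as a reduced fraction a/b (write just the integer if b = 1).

Answer: 1300075/8388608

Derivation:
To reach position 1 after 25 steps: need 13 steps of +1 and 12 of -1.
Favorable paths: C(25,13) = 5200300
Total paths: 2^25 = 33554432
P = 5200300/33554432 = 1300075/8388608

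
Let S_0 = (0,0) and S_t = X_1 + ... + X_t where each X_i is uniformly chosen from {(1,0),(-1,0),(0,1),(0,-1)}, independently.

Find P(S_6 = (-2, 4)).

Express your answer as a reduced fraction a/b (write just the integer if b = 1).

Answer: 15/4096

Derivation:
Let h be the number of horizontal steps (so 6-h are vertical). To end at (-2,4) need (h-2)/2 right-steps and ((6-h)+4)/2 up-steps.
Sum over h with 2 ≤ h ≤ 2, h ≡ 0 (mod 2), 6-h ≡ 0 (mod 2):
h=2: C(6,2)·C(2,0)·C(4,4) = 15·1·1 = 15
Total favorable: 15
Total paths: 4^6 = 4096
P = 15/4096 = 15/4096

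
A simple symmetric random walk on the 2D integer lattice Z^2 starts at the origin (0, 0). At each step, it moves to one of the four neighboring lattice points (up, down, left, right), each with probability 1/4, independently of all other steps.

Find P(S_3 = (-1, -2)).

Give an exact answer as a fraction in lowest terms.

Let h be the number of horizontal steps (so 3-h are vertical). To end at (-1,-2) need (h-1)/2 right-steps and ((3-h)-2)/2 up-steps.
Sum over h with 1 ≤ h ≤ 1, h ≡ 1 (mod 2), 3-h ≡ 0 (mod 2):
h=1: C(3,1)·C(1,0)·C(2,0) = 3·1·1 = 3
Total favorable: 3
Total paths: 4^3 = 64
P = 3/64 = 3/64

Answer: 3/64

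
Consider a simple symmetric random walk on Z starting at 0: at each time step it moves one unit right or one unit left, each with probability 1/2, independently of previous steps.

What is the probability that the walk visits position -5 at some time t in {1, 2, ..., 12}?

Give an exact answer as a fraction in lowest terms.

Count via complement. Let g(t,s) = #length-t paths at position s with S_1..S_t all ≠ -5.
g(t,s) = g(t-1,s-1) + g(t-1,s+1) for s ≠ -5; g(t,-5) = 0.
t=0: g(0,0)=1
t=1: g(1,-1)=1 g(1,1)=1
t=2: g(2,-2)=1 g(2,0)=2 g(2,2)=1
t=3: g(3,-3)=1 g(3,-1)=3 g(3,1)=3 g(3,3)=1
t=4: g(4,-4)=1 g(4,-2)=4 g(4,0)=6 g(4,2)=4 g(4,4)=1
t=5: g(5,-3)=5 g(5,-1)=10 g(5,1)=10 g(5,3)=5 g(5,5)=1
t=6: g(6,-4)=5 g(6,-2)=15 g(6,0)=20 g(6,2)=15 g(6,4)=6 g(6,6)=1
t=7: g(7,-3)=20 g(7,-1)=35 g(7,1)=35 g(7,3)=21 g(7,5)=7 g(7,7)=1
t=8: g(8,-4)=20 g(8,-2)=55 g(8,0)=70 g(8,2)=56 g(8,4)=28 g(8,6)=8 g(8,8)=1
t=9: g(9,-3)=75 g(9,-1)=125 g(9,1)=126 g(9,3)=84 g(9,5)=36 g(9,7)=9 g(9,9)=1
t=10: g(10,-4)=75 g(10,-2)=200 g(10,0)=251 g(10,2)=210 g(10,4)=120 g(10,6)=45 g(10,8)=10 g(10,10)=1
t=11: g(11,-3)=275 g(11,-1)=451 g(11,1)=461 g(11,3)=330 g(11,5)=165 g(11,7)=55 g(11,9)=11 g(11,11)=1
t=12: g(12,-4)=275 g(12,-2)=726 g(12,0)=912 g(12,2)=791 g(12,4)=495 g(12,6)=220 g(12,8)=66 g(12,10)=12 g(12,12)=1
Paths never hitting -5: Σ_s g(12,s) = 3498
Paths hitting -5: 2^12 - 3498 = 598
P = 598/4096 = 299/2048

Answer: 299/2048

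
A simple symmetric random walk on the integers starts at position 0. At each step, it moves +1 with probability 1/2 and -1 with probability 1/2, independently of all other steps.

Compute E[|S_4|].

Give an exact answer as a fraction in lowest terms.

S_4 takes values m ≡ 0 (mod 2) with |m| ≤ 4; P(S_4=m) = C(4,(4+m)/2)/2^4.
Total paths: 2^4 = 16
Distribution: P(S=-4)=1/16, P(S=-2)=4/16, P(S=0)=6/16, P(S=2)=4/16, P(S=4)=1/16
E[|S_4|] = Σ_m |m|·P(S_4=m) = 24/16 = 3/2

Answer: 3/2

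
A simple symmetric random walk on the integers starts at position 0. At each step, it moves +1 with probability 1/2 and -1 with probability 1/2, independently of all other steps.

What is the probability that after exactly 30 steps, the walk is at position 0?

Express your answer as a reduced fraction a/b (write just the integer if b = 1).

Answer: 9694845/67108864

Derivation:
To return to 0 after 30 steps: need exactly 15 steps of +1 and 15 of -1.
Favorable paths: C(30,15) = 155117520
Total paths: 2^30 = 1073741824
P = 155117520/1073741824 = 9694845/67108864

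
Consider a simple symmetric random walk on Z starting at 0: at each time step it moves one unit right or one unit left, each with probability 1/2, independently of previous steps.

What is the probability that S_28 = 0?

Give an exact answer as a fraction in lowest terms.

To return to 0 after 28 steps: need exactly 14 steps of +1 and 14 of -1.
Favorable paths: C(28,14) = 40116600
Total paths: 2^28 = 268435456
P = 40116600/268435456 = 5014575/33554432

Answer: 5014575/33554432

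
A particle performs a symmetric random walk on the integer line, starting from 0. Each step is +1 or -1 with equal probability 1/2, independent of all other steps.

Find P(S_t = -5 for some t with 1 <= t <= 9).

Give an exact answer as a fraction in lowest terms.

Answer: 7/64

Derivation:
Count via complement. Let g(t,s) = #length-t paths at position s with S_1..S_t all ≠ -5.
g(t,s) = g(t-1,s-1) + g(t-1,s+1) for s ≠ -5; g(t,-5) = 0.
t=0: g(0,0)=1
t=1: g(1,-1)=1 g(1,1)=1
t=2: g(2,-2)=1 g(2,0)=2 g(2,2)=1
t=3: g(3,-3)=1 g(3,-1)=3 g(3,1)=3 g(3,3)=1
t=4: g(4,-4)=1 g(4,-2)=4 g(4,0)=6 g(4,2)=4 g(4,4)=1
t=5: g(5,-3)=5 g(5,-1)=10 g(5,1)=10 g(5,3)=5 g(5,5)=1
t=6: g(6,-4)=5 g(6,-2)=15 g(6,0)=20 g(6,2)=15 g(6,4)=6 g(6,6)=1
t=7: g(7,-3)=20 g(7,-1)=35 g(7,1)=35 g(7,3)=21 g(7,5)=7 g(7,7)=1
t=8: g(8,-4)=20 g(8,-2)=55 g(8,0)=70 g(8,2)=56 g(8,4)=28 g(8,6)=8 g(8,8)=1
t=9: g(9,-3)=75 g(9,-1)=125 g(9,1)=126 g(9,3)=84 g(9,5)=36 g(9,7)=9 g(9,9)=1
Paths never hitting -5: Σ_s g(9,s) = 456
Paths hitting -5: 2^9 - 456 = 56
P = 56/512 = 7/64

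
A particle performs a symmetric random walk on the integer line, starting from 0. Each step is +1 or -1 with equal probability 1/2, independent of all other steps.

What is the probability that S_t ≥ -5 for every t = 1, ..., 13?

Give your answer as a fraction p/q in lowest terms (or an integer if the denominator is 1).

Let f(t,s) = #length-t paths at position s with S_1..S_t all ≥ -5.
f(t,s) = f(t-1,s-1) + f(t-1,s+1) for s ≥ -5; f(t,s) = 0 for s < -5.
t=0: f(0,0)=1
t=1: f(1,-1)=1 f(1,1)=1
t=2: f(2,-2)=1 f(2,0)=2 f(2,2)=1
t=3: f(3,-3)=1 f(3,-1)=3 f(3,1)=3 f(3,3)=1
t=4: f(4,-4)=1 f(4,-2)=4 f(4,0)=6 f(4,2)=4 f(4,4)=1
t=5: f(5,-5)=1 f(5,-3)=5 f(5,-1)=10 f(5,1)=10 f(5,3)=5 f(5,5)=1
t=6: f(6,-4)=6 f(6,-2)=15 f(6,0)=20 f(6,2)=15 f(6,4)=6 f(6,6)=1
t=7: f(7,-5)=6 f(7,-3)=21 f(7,-1)=35 f(7,1)=35 f(7,3)=21 f(7,5)=7 f(7,7)=1
t=8: f(8,-4)=27 f(8,-2)=56 f(8,0)=70 f(8,2)=56 f(8,4)=28 f(8,6)=8 f(8,8)=1
t=9: f(9,-5)=27 f(9,-3)=83 f(9,-1)=126 f(9,1)=126 f(9,3)=84 f(9,5)=36 f(9,7)=9 f(9,9)=1
t=10: f(10,-4)=110 f(10,-2)=209 f(10,0)=252 f(10,2)=210 f(10,4)=120 f(10,6)=45 f(10,8)=10 f(10,10)=1
t=11: f(11,-5)=110 f(11,-3)=319 f(11,-1)=461 f(11,1)=462 f(11,3)=330 f(11,5)=165 f(11,7)=55 f(11,9)=11 f(11,11)=1
t=12: f(12,-4)=429 f(12,-2)=780 f(12,0)=923 f(12,2)=792 f(12,4)=495 f(12,6)=220 f(12,8)=66 f(12,10)=12 f(12,12)=1
t=13: f(13,-5)=429 f(13,-3)=1209 f(13,-1)=1703 f(13,1)=1715 f(13,3)=1287 f(13,5)=715 f(13,7)=286 f(13,9)=78 f(13,11)=13 f(13,13)=1
Σ_s f(13,s) = 7436
P = 7436/8192 = 1859/2048

Answer: 1859/2048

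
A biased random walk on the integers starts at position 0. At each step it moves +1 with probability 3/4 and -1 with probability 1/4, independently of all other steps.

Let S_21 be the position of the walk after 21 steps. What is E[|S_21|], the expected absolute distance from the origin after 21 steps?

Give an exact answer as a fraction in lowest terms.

S_21 takes values m ≡ 1 (mod 2) with |m| ≤ 21; P(S_21=m) = C(21,(21+m)/2) · (3/4)^((21+m)/2) · (1/4)^((21-m)/2).
Distribution: P(S=-21)=1/4398046511104, P(S=-19)=63/4398046511104, P(S=-17)=945/2199023255552, P(S=-15)=17955/2199023255552, P(S=-13)=484785/4398046511104, P(S=-11)=4944807/4398046511104, P(S=-9)=4944807/549755813888, P(S=-7)=31788045/549755813888, P(S=-5)=667548945/2199023255552, P(S=-3)=2892712095/2199023255552, P(S=-1)=5206881771/1099511627776, P(S=1)=15620645313/1099511627776, P(S=3)=78103226565/2199023255552, P(S=5)=162214393635/2199023255552, P(S=7)=69520454415/549755813888, P(S=9)=97328636181/549755813888, P(S=11)=875957725629/4398046511104, P(S=13)=772903875555/4398046511104, P(S=15)=257634625185/2199023255552, P(S=17)=122037454035/2199023255552, P(S=19)=73222472421/4398046511104, P(S=21)=10460353203/4398046511104
E[|S_21|] = Σ_m |m|·P(S_21=m) = 2892100112013/274877906944

Answer: 2892100112013/274877906944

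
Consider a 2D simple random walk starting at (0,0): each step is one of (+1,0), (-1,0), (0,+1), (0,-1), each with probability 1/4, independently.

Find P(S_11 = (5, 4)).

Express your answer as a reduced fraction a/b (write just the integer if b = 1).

Answer: 2541/2097152

Derivation:
Let h be the number of horizontal steps (so 11-h are vertical). To end at (5,4) need (h+5)/2 right-steps and ((11-h)+4)/2 up-steps.
Sum over h with 5 ≤ h ≤ 7, h ≡ 1 (mod 2), 11-h ≡ 0 (mod 2):
h=5: C(11,5)·C(5,5)·C(6,5) = 462·1·6 = 2772
h=7: C(11,7)·C(7,6)·C(4,4) = 330·7·1 = 2310
Total favorable: 5082
Total paths: 4^11 = 4194304
P = 5082/4194304 = 2541/2097152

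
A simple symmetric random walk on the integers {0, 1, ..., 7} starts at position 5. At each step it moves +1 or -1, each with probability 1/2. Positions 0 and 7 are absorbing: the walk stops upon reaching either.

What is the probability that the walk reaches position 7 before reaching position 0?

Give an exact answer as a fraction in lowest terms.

Answer: 5/7

Derivation:
Symmetric walk (p = 1/2): the harmonic-function argument gives P(hit 7 before 0 | start at 5) = a/N.
P = 5/7 = 5/7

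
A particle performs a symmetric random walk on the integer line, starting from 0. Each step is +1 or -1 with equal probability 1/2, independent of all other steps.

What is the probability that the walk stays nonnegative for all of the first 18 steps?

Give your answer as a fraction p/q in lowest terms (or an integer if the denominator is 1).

Answer: 12155/65536

Derivation:
Let f(t,s) = #length-t paths at position s with S_1..S_t all ≥ 0.
f(t,s) = f(t-1,s-1) + f(t-1,s+1) for s ≥ 0; f(t,s) = 0 for s < 0.
t=0: f(0,0)=1
t=1: f(1,1)=1
t=2: f(2,0)=1 f(2,2)=1
t=3: f(3,1)=2 f(3,3)=1
t=4: f(4,0)=2 f(4,2)=3 f(4,4)=1
t=5: f(5,1)=5 f(5,3)=4 f(5,5)=1
t=6: f(6,0)=5 f(6,2)=9 f(6,4)=5 f(6,6)=1
t=7: f(7,1)=14 f(7,3)=14 f(7,5)=6 f(7,7)=1
t=8: f(8,0)=14 f(8,2)=28 f(8,4)=20 f(8,6)=7 f(8,8)=1
t=9: f(9,1)=42 f(9,3)=48 f(9,5)=27 f(9,7)=8 f(9,9)=1
t=10: f(10,0)=42 f(10,2)=90 f(10,4)=75 f(10,6)=35 f(10,8)=9 f(10,10)=1
t=11: f(11,1)=132 f(11,3)=165 f(11,5)=110 f(11,7)=44 f(11,9)=10 f(11,11)=1
t=12: f(12,0)=132 f(12,2)=297 f(12,4)=275 f(12,6)=154 f(12,8)=54 f(12,10)=11 f(12,12)=1
t=13: f(13,1)=429 f(13,3)=572 f(13,5)=429 f(13,7)=208 f(13,9)=65 f(13,11)=12 f(13,13)=1
t=14: f(14,0)=429 f(14,2)=1001 f(14,4)=1001 f(14,6)=637 f(14,8)=273 f(14,10)=77 f(14,12)=13 f(14,14)=1
t=15: f(15,1)=1430 f(15,3)=2002 f(15,5)=1638 f(15,7)=910 f(15,9)=350 f(15,11)=90 f(15,13)=14 f(15,15)=1
t=16: f(16,0)=1430 f(16,2)=3432 f(16,4)=3640 f(16,6)=2548 f(16,8)=1260 f(16,10)=440 f(16,12)=104 f(16,14)=15 f(16,16)=1
t=17: f(17,1)=4862 f(17,3)=7072 f(17,5)=6188 f(17,7)=3808 f(17,9)=1700 f(17,11)=544 f(17,13)=119 f(17,15)=16 f(17,17)=1
t=18: f(18,0)=4862 f(18,2)=11934 f(18,4)=13260 f(18,6)=9996 f(18,8)=5508 f(18,10)=2244 f(18,12)=663 f(18,14)=135 f(18,16)=17 f(18,18)=1
Σ_s f(18,s) = 48620
P = 48620/262144 = 12155/65536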